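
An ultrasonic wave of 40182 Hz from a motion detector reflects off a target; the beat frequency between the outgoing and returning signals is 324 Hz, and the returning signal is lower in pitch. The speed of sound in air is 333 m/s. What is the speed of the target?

1.35 m/s

Double Doppler shift off a moving reflector: f₂ = f₀ · (v + u)/(v − u) (u > 0 toward emitter).
Returning signal is lower, so f₂ = f₀ − Δf = 40182 − 324 = 39858 Hz.
Rearranging, u = v · (f₂ − f₀)/(f₂ + f₀) = 333 × -324/80040 ≈ -1.35 m/s.
So the target is moving at 1.35 m/s away from the emitter.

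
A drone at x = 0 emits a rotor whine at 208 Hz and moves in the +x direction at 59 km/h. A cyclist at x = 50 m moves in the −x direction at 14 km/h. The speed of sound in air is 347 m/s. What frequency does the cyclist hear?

221 Hz

59 km/h = 16.39 m/s; 14 km/h = 3.889 m/s.
The observer lies on the +x side, so the source is heading toward the observer and the observer is heading toward the source.
With source approaching and observer approaching, f' = f · (v + v_o)/(v − v_s).
f' = 208 × (347 + 3.889)/(347 − 16.39) = 208 × 350.89/330.61 ≈ 221 Hz.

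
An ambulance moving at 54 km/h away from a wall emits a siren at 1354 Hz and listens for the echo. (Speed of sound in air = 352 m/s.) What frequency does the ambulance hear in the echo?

54 km/h = 15 m/s.
The wall receives the sound from a moving source: f₁ = f₀ · v/(v + v_e) = 1354 × 352/367 ≈ 1299 Hz.
On the return leg the ambulance is a moving observer: f₂ = f₁ · (v − v_e)/v = 1299 × 337/352 ≈ 1243 Hz.
Equivalently f₂ = f₀ · (v − v_e)/(v + v_e).

1243 Hz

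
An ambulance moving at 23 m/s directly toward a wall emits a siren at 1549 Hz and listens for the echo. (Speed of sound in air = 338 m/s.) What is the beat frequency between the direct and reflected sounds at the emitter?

The wall receives the sound from a moving source: f₁ = f₀ · v/(v − v_e) = 1549 × 338/315 ≈ 1662 Hz.
On the return leg the ambulance is a moving observer: f₂ = f₁ · (v + v_e)/v = 1662 × 361/338 ≈ 1775 Hz.
Beat against the emitted tone: |f₂ − f₀| = 2v_e·f₀/(v − v_e) = 2 × 23 × 1549/315 ≈ 226 Hz.

226 Hz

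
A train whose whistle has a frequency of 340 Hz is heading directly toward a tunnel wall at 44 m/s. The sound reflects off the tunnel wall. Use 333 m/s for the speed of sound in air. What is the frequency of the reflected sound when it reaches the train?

The tunnel wall receives the sound from a moving source: f₁ = f₀ · v/(v − v_e) = 340 × 333/289 ≈ 392 Hz.
On the return leg the train is a moving observer: f₂ = f₁ · (v + v_e)/v = 392 × 377/333 ≈ 444 Hz.

444 Hz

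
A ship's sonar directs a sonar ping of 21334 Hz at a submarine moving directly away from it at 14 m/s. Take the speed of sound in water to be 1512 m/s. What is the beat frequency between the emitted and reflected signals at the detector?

391 Hz

The submarine first receives the wave as a moving observer: f₁ = f₀ · (v − u)/v = 21334 × (1512 − 14)/1512 ≈ 21136 Hz.
The reflection then acts as a moving source: f₂ = f₁ · v/(v + u) ≈ 20943 Hz.
Equivalently f₂ = f₀ · (v − u)/(v + u).
Beat frequency: |f₂ − f₀| = 2u·f₀/(v + u) = 2 × 14 × 21334/1526 ≈ 391 Hz.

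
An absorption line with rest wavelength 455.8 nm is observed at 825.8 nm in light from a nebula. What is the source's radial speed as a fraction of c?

λ'/λ₀ = 1.8118 > 1 (redshift), so the source is receding.
λ'/λ₀ = √((1 + β)/(1 − β)) for a receding source ⇒ β = (r² − 1)/(r² + 1) with r = λ'/λ₀.
β = (3.2825 − 1)/(3.2825 + 1) ≈ 0.533.

0.533c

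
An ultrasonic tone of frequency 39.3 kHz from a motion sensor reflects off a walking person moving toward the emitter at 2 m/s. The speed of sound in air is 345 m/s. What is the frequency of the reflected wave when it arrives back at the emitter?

39.8 kHz

The walking person first receives the wave as a moving observer: f₁ = f₀ · (v + u)/v = 39.3 × (345 + 2)/345 ≈ 39.5 kHz.
On reflection it acts as a source moving toward the stationary detector: f₂ = f₁ · v/(v − u) = 39.5 × 345/343 ≈ 39.8 kHz.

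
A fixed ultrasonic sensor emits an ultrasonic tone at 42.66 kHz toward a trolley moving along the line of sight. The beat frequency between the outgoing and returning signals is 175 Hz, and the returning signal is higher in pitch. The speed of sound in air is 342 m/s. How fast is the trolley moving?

Double Doppler shift off a moving reflector: f₂ = f₀ · (v + u)/(v − u) (u > 0 toward emitter).
Returning signal is higher, so f₂ = f₀ + Δf = 42660 + 175 = 42835 Hz.
Rearranging, u = v · (f₂ − f₀)/(f₂ + f₀) = 342 × 175/85495 ≈ 0.70 m/s.
So the trolley is moving at 0.70 m/s toward the emitter.

0.70 m/s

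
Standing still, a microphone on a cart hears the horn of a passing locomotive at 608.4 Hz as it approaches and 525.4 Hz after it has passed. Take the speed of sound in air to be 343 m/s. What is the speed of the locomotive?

f₁/f₂ = (v + v_s)/(v − v_s), so v_s = v · (f₁ − f₂)/(f₁ + f₂).
v_s = 343 × (608.4 − 525.4)/(608.4 + 525.4) = 343 × 83.0/1133.8 ≈ 25 m/s.

25 m/s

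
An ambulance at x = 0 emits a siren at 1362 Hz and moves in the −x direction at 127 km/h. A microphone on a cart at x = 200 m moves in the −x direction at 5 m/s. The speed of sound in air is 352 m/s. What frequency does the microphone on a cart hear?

1256 Hz

127 km/h = 35.28 m/s.
The observer lies on the +x side, so the source is heading away from the observer and the observer is heading toward the source.
Both move, so f' = f · (v + v_o)/(v + v_s).
f' = 1362 × (352 + 5)/(352 + 35.28) = 1362 × 357/387.28 ≈ 1256 Hz.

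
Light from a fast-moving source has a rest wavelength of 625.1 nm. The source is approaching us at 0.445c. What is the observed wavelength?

387.4 nm

Relativistic Doppler for wavelength: λ' = λ₀ · √((1 − β)/(1 + β)).
λ' = 625.1 × √(0.5550/1.4450) = 625.1 × 0.61974 ≈ 387.4 nm.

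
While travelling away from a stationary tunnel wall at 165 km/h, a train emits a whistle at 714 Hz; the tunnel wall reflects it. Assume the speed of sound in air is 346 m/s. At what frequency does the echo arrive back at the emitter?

547 Hz

165 km/h = 45.83 m/s.
The tunnel wall receives the sound from a moving source: f₁ = f₀ · v/(v + v_e) = 714 × 346/391.83 ≈ 630 Hz.
On the return leg the train is a moving observer: f₂ = f₁ · (v − v_e)/v = 630 × 300.17/346 ≈ 547 Hz.
Equivalently f₂ = f₀ · (v − v_e)/(v + v_e).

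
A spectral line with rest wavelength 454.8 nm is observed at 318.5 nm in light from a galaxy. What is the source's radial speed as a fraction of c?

λ'/λ₀ = 0.7003 < 1 (blueshift), so the source is approaching.
λ'/λ₀ = √((1 − β)/(1 + β)) for an approaching source ⇒ β = (1 − r²)/(1 + r²) with r = λ'/λ₀.
β = (1 − 0.4904)/(1 + 0.4904) ≈ 0.342.

0.342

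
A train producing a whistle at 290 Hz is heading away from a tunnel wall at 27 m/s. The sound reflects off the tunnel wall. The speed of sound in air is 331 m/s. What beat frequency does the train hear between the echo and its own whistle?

The tunnel wall receives the sound from a moving source: f₁ = f₀ · v/(v + v_e) = 290 × 331/358 ≈ 268.1 Hz.
On the return leg the train is a moving observer: f₂ = f₁ · (v − v_e)/v = 268.1 × 304/331 ≈ 246.3 Hz.
Beat against the emitted tone: |f₂ − f₀| = 2v_e·f₀/(v + v_e) = 2 × 27 × 290/358 ≈ 43.7 Hz.

43.7 Hz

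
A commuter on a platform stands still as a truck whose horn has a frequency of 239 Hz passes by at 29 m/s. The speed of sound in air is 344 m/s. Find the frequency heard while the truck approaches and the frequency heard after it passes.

261 Hz approaching; 220 Hz receding

Approaching: f₁ = f · v/(v − v_s) = 239 × 344/315 ≈ 261 Hz.
Receding: f₂ = f · v/(v + v_s) = 239 × 344/373 ≈ 220 Hz.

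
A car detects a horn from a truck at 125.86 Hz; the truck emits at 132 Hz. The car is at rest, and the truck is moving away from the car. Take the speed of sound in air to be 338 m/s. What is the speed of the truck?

16.5 m/s

f' = f · v/(v + v_s) ⇒ v_s = v · |1 − f/f'|.
v_s = 338 × |1 − 132/125.86| = 338 × 0.04878 ≈ 16.5 m/s.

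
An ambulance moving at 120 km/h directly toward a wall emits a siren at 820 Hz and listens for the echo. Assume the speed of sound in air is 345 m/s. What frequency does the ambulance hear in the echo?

120 km/h = 33.33 m/s.
The wall receives the sound from a moving source: f₁ = f₀ · v/(v − v_e) = 820 × 345/311.67 ≈ 908 Hz.
On the return leg the ambulance is a moving observer: f₂ = f₁ · (v + v_e)/v = 908 × 378.33/345 ≈ 995 Hz.

995 Hz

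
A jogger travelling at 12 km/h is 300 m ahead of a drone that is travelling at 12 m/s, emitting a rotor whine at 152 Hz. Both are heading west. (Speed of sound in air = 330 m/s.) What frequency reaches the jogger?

12 km/h = 3.333 m/s.
The jogger is ahead, so the drone is moving toward it while the jogger is moving away from the drone.
With source approaching and observer receding, f' = f · (v − v_o)/(v − v_s).
f' = 152 × (330 − 3.333)/(330 − 12) = 152 × 326.67/318 ≈ 156 Hz.

156 Hz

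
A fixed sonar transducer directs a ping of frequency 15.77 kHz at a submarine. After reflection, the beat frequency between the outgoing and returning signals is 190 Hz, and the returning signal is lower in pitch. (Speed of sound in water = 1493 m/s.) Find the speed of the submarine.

9.0 m/s

Double Doppler shift off a moving reflector: f₂ = f₀ · (v + u)/(v − u) (u > 0 toward emitter).
Returning signal is lower, so f₂ = f₀ − Δf = 15770 − 190 = 15580 Hz.
Rearranging, u = v · (f₂ − f₀)/(f₂ + f₀) = 1493 × -190/31350 ≈ -9.0 m/s.
So the submarine is moving at 9.0 m/s away from the emitter.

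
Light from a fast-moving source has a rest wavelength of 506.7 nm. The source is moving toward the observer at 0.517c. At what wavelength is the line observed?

Relativistic Doppler for wavelength: λ' = λ₀ · √((1 − β)/(1 + β)).
λ' = 506.7 × √(0.4830/1.5170) = 506.7 × 0.56426 ≈ 285.9 nm.

285.9 nm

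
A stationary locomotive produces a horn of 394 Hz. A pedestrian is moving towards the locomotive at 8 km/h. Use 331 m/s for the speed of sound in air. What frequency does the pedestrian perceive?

8 km/h = 2.222 m/s.
Moving observer, stationary source: f' = f · (v + v_o)/v.
f' = 394 × (331 + 2.222)/331 = 394 × 333.22/331 ≈ 397 Hz.

397 Hz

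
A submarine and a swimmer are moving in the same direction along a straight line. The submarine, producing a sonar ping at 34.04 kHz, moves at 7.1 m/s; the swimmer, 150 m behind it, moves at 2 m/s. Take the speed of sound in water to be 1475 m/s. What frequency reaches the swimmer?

The swimmer is behind, so the submarine is moving away from it while the swimmer is moving toward the submarine.
General Doppler shift: f' = f · (v + v_o)/(v + v_s).
f' = 34.04 × (1475 + 2)/(1475 + 7.1) = 34.04 × 1477/1482.1 ≈ 33.9 kHz.

33.9 kHz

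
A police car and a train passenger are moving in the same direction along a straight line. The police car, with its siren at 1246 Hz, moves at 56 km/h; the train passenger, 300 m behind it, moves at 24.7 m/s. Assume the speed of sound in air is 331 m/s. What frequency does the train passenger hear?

56 km/h = 15.56 m/s.
The train passenger is behind, so the police car is moving away from it while the train passenger is moving toward the police car.
General Doppler shift: f' = f · (v + v_o)/(v + v_s).
f' = 1246 × (331 + 24.7)/(331 + 15.56) = 1246 × 355.7/346.56 ≈ 1279 Hz.

1279 Hz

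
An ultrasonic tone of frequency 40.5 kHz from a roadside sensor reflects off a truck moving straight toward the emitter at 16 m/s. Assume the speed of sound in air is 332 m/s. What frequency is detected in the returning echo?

44.6 kHz

At the truck (a moving observer), f₁ = f₀ · (v + u)/v = 40.5 × 348/332 ≈ 42.5 kHz.
On reflection it acts as a source moving toward the stationary detector: f₂ = f₁ · v/(v − u) = 42.5 × 332/316 ≈ 44.6 kHz.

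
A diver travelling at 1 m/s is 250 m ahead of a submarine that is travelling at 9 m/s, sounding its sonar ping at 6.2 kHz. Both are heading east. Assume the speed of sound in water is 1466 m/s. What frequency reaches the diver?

6.23 kHz

The diver is ahead, so the submarine is moving toward it while the diver is moving away from the submarine.
Both move, so f' = f · (v − v_o)/(v − v_s).
f' = 6.2 × (1466 − 1)/(1466 − 9) = 6.2 × 1465/1457 ≈ 6.23 kHz.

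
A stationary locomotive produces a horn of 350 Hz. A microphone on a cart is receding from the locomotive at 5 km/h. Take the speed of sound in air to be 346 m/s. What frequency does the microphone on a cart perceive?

5 km/h = 1.389 m/s.
Only the observer moves, away from the source, so f' = f · (v − v_o)/v.
f' = 350 × (346 − 1.389)/346 = 350 × 344.61/346 ≈ 349 Hz.

349 Hz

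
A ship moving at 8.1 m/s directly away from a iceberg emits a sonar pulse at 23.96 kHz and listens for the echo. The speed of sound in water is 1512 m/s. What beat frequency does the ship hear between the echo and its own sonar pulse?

255 Hz

The iceberg receives the sound from a moving source: f₁ = f₀ · v/(v + v_e) = 23.96 × 1512/1520.1 ≈ 23.832 kHz.
On the return leg the ship is a moving observer: f₂ = f₁ · (v − v_e)/v = 23.832 × 1503.9/1512 ≈ 23.705 kHz.
Equivalently f₂ = f₀ · (v − v_e)/(v + v_e).
Beat against the emitted tone (with f₀ = 23960 Hz): |f₂ − f₀| = 2v_e·f₀/(v + v_e) = 2 × 8.1 × 23960/1520.1 ≈ 255 Hz.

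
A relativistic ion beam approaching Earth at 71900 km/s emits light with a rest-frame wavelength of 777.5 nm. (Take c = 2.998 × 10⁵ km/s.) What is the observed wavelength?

β = v/c = 71900/299800 = 0.2398.
Relativistic Doppler for wavelength: λ' = λ₀ · √((1 − β)/(1 + β)).
λ' = 777.5 × √(0.7602/1.2398) = 777.5 × 0.78303 ≈ 608.8 nm.

608.8 nm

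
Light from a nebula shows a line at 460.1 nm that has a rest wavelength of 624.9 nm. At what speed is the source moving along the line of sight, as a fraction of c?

0.297c

λ'/λ₀ = 0.7363 < 1 (blueshift), so the source is approaching.
λ'/λ₀ = √((1 − β)/(1 + β)) for an approaching source ⇒ β = (1 − r²)/(1 + r²) with r = λ'/λ₀.
β = (1 − 0.5421)/(1 + 0.5421) ≈ 0.297.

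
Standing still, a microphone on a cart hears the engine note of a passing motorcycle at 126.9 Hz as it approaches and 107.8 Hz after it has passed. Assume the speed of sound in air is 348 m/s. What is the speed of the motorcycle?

28 m/s

f₁/f₂ = (v + v_s)/(v − v_s), so v_s = v · (f₁ − f₂)/(f₁ + f₂).
v_s = 348 × (126.9 − 107.8)/(126.9 + 107.8) = 348 × 19.1/234.7 ≈ 28 m/s.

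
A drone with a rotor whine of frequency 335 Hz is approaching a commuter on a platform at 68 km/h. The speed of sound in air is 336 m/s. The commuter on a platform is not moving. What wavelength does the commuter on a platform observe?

68 km/h = 18.89 m/s.
With the source moving toward a stationary observer, f' = f · v/(v − v_s).
f' = 335 × 336/(336 − 18.89) ≈ 355 Hz.
λ' = v/f' = 336/354.954 ≈ 94.7 cm.

94.7 cm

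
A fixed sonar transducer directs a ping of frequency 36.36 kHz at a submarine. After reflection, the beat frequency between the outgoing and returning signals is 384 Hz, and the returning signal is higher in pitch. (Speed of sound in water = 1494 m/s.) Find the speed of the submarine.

7.8 m/s

Double Doppler shift off a moving reflector: f₂ = f₀ · (v + u)/(v − u) (u > 0 toward emitter).
Returning signal is higher, so f₂ = f₀ + Δf = 36360 + 384 = 36744 Hz.
Rearranging, u = v · (f₂ − f₀)/(f₂ + f₀) = 1494 × 384/73104 ≈ 7.8 m/s.
So the submarine is moving at 7.8 m/s toward the emitter.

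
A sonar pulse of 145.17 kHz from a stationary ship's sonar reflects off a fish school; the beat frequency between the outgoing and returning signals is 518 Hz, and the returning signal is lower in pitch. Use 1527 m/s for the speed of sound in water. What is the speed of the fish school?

Double Doppler shift off a moving reflector: f₂ = f₀ · (v + u)/(v − u) (u > 0 toward emitter).
Returning signal is lower, so f₂ = f₀ − Δf = 145170 − 518 = 144652 Hz.
Rearranging, u = v · (f₂ − f₀)/(f₂ + f₀) = 1527 × -518/289822 ≈ -2.73 m/s.
So the fish school is moving at 2.73 m/s away from the emitter.

2.73 m/s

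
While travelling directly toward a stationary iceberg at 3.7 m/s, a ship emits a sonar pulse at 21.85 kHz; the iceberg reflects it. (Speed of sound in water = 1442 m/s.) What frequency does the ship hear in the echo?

The iceberg receives the sound from a moving source: f₁ = f₀ · v/(v − v_e) = 21.85 × 1442/1438.3 ≈ 21.9 kHz.
On the return leg the ship is a moving observer: f₂ = f₁ · (v + v_e)/v = 21.9 × 1445.7/1442 ≈ 22.0 kHz.

22.0 kHz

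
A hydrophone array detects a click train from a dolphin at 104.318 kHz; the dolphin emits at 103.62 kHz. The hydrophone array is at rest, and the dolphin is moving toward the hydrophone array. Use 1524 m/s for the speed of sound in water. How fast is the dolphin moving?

f' = f · v/(v − v_s) ⇒ v_s = v · |1 − f/f'|.
v_s = 1524 × |1 − 103.62/104.318| = 1524 × 0.006691 ≈ 10.2 m/s.

10.2 m/s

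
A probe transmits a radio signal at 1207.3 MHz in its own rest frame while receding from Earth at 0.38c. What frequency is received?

809.2 MHz

Relativistic Doppler for frequency: f' = f₀ · √((1 − β)/(1 + β)).
f' = 1207.3 × √(0.6200/1.3800) = 1207.3 × 0.67028 ≈ 809.2 MHz.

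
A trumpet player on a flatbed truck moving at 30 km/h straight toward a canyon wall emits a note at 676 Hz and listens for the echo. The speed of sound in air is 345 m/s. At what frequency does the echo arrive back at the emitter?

30 km/h = 8.333 m/s.
The canyon wall receives the sound from a moving source: f₁ = f₀ · v/(v − v_e) = 676 × 345/336.67 ≈ 693 Hz.
On the return leg the trumpet player on a flatbed truck is a moving observer: f₂ = f₁ · (v + v_e)/v = 693 × 353.33/345 ≈ 709 Hz.

709 Hz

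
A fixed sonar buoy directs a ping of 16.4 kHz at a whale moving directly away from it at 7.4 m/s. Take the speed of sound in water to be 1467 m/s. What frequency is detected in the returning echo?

16.24 kHz

The whale first receives the wave as a moving observer: f₁ = f₀ · (v − u)/v = 16.4 × (1467 − 7.4)/1467 ≈ 16.32 kHz.
On reflection it acts as a source moving away from the stationary detector: f₂ = f₁ · v/(v + u) = 16.32 × 1467/1474.4 ≈ 16.24 kHz.
Equivalently f₂ = f₀ · (v − u)/(v + u).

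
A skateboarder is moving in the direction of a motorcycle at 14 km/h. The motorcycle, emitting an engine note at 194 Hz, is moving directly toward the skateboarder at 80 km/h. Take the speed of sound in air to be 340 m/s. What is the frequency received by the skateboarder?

80 km/h = 22.22 m/s; 14 km/h = 3.889 m/s.
Both move, so f' = f · (v + v_o)/(v − v_s).
f' = 194 × (340 + 3.889)/(340 − 22.22) = 194 × 343.89/317.78 ≈ 210 Hz.

210 Hz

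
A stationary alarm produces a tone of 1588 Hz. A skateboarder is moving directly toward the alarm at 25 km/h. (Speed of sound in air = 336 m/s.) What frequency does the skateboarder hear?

1621 Hz

25 km/h = 6.944 m/s.
Only the observer moves, toward the source, so f' = f · (v + v_o)/v.
f' = 1588 × (336 + 6.944)/336 = 1588 × 342.94/336 ≈ 1621 Hz.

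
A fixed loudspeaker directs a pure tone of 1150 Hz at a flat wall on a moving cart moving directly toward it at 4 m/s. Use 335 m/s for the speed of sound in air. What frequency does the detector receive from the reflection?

The flat wall on a moving cart first receives the wave as a moving observer: f₁ = f₀ · (v + u)/v = 1150 × (335 + 4)/335 ≈ 1164 Hz.
The reflection then acts as a moving source: f₂ = f₁ · v/(v − u) ≈ 1178 Hz.
Equivalently f₂ = f₀ · (v + u)/(v − u).

1178 Hz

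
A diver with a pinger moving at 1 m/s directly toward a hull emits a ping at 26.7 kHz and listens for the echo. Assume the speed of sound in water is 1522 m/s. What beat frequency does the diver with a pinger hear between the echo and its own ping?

The hull receives the sound from a moving source: f₁ = f₀ · v/(v − v_e) = 26.7 × 1522/1521 ≈ 26.7176 kHz.
On the return leg the diver with a pinger is a moving observer: f₂ = f₁ · (v + v_e)/v = 26.7176 × 1523/1522 ≈ 26.7351 kHz.
Equivalently f₂ = f₀ · (v + v_e)/(v − v_e).
Beat against the emitted tone (with f₀ = 26700 Hz): |f₂ − f₀| = 2v_e·f₀/(v − v_e) = 2 × 1 × 26700/1521 ≈ 35.1 Hz.

35.1 Hz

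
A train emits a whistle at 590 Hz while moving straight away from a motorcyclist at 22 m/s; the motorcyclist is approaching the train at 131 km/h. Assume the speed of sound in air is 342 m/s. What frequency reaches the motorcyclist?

131 km/h = 36.39 m/s.
Both move, so f' = f · (v + v_o)/(v + v_s).
f' = 590 × (342 + 36.39)/(342 + 22) = 590 × 378.39/364 ≈ 613 Hz.

613 Hz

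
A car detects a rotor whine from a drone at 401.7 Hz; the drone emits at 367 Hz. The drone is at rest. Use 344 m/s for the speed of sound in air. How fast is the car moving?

33 m/s

f' > f, so the car is approaching.
f' = f · (v + v_o)/v ⇒ v_o = v · |f'/f − 1|.
v_o = 344 × |401.7/367 − 1| = 344 × 0.09455 ≈ 33 m/s.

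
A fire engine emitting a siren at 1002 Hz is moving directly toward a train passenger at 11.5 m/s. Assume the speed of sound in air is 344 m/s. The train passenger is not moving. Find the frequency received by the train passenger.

1037 Hz

With the source moving toward a stationary observer, f' = f · v/(v − v_s).
f' = 1002 × 344/(344 − 11.5) = 1002 × 344/332.5 ≈ 1037 Hz.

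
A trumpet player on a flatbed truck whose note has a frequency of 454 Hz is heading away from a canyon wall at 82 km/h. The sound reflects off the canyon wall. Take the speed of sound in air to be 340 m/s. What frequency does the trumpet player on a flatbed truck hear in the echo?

397 Hz

82 km/h = 22.78 m/s.
The canyon wall receives the sound from a moving source: f₁ = f₀ · v/(v + v_e) = 454 × 340/362.78 ≈ 425 Hz.
On the return leg the trumpet player on a flatbed truck is a moving observer: f₂ = f₁ · (v − v_e)/v = 425 × 317.22/340 ≈ 397 Hz.
Equivalently f₂ = f₀ · (v − v_e)/(v + v_e).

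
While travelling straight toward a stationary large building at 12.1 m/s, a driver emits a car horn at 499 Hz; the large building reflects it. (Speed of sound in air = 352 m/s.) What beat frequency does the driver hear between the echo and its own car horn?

35.5 Hz

The large building receives the sound from a moving source: f₁ = f₀ · v/(v − v_e) = 499 × 352/339.9 ≈ 516.8 Hz.
On the return leg the driver is a moving observer: f₂ = f₁ · (v + v_e)/v = 516.8 × 364.1/352 ≈ 534.5 Hz.
Beat against the emitted tone: |f₂ − f₀| = 2v_e·f₀/(v − v_e) = 2 × 12.1 × 499/339.9 ≈ 35.5 Hz.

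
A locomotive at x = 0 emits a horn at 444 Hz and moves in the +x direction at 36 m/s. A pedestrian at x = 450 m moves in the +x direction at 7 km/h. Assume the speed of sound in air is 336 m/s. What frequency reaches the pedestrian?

494 Hz

7 km/h = 1.944 m/s.
The observer lies on the +x side, so the source is heading toward the observer and the observer is heading away from the source.
With source approaching and observer receding, f' = f · (v − v_o)/(v − v_s).
f' = 444 × (336 − 1.944)/(336 − 36) = 444 × 334.06/300 ≈ 494 Hz.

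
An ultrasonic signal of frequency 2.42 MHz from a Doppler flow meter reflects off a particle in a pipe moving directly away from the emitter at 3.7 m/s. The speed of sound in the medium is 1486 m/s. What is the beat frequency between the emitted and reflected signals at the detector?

At the particle in a pipe (a moving observer), f₁ = f₀ · (v − u)/v = 2.42 × 1482.3/1486 ≈ 2.41397 MHz.
The reflection then acts as a moving source: f₂ = f₁ · v/(v + u) ≈ 2.40798 MHz.
Equivalently f₂ = f₀ · (v − u)/(v + u).
Beat frequency (with f₀ = 2420000 Hz): |f₂ − f₀| = 2u·f₀/(v + u) = 2 × 3.7 × 2420000/1489.7 ≈ 12021 Hz.

12021 Hz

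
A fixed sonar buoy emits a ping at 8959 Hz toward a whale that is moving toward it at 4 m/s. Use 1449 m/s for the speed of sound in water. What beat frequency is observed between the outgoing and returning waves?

The whale first receives the wave as a moving observer: f₁ = f₀ · (v + u)/v = 8959 × (1449 + 4)/1449 ≈ 8983.7 Hz.
The reflection then acts as a moving source: f₂ = f₁ · v/(v − u) ≈ 9008.6 Hz.
Beat frequency: |f₂ − f₀| = 2u·f₀/(v − u) = 2 × 4 × 8959/1445 ≈ 49.6 Hz.

49.6 Hz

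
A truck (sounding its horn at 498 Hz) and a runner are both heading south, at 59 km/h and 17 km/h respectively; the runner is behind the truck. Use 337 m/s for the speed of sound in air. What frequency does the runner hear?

59 km/h = 16.39 m/s; 17 km/h = 4.722 m/s.
The runner is behind, so the truck is moving away from it while the runner is moving toward the truck.
With source receding and observer approaching, f' = f · (v + v_o)/(v + v_s).
f' = 498 × (337 + 4.722)/(337 + 16.39) = 498 × 341.72/353.39 ≈ 482 Hz.

482 Hz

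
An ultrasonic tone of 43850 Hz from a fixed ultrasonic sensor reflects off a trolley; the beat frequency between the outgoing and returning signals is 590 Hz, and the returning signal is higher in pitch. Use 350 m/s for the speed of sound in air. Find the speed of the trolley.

2.34 m/s

Double Doppler shift off a moving reflector: f₂ = f₀ · (v + u)/(v − u) (u > 0 toward emitter).
Returning signal is higher, so f₂ = f₀ + Δf = 43850 + 590 = 44440 Hz.
Rearranging, u = v · (f₂ − f₀)/(f₂ + f₀) = 350 × 590/88290 ≈ 2.34 m/s.
So the trolley is moving at 2.34 m/s toward the emitter.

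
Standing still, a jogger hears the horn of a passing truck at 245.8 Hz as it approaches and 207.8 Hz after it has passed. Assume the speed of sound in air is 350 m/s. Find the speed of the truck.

f₁/f₂ = (v + v_s)/(v − v_s), so v_s = v · (f₁ − f₂)/(f₁ + f₂).
v_s = 350 × (245.8 − 207.8)/(245.8 + 207.8) = 350 × 38.0/453.6 ≈ 29 m/s.

29 m/s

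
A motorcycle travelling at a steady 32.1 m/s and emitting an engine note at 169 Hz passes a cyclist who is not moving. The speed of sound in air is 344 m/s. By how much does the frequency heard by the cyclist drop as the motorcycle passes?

Approaching: f₁ = f · v/(v − v_s) = 169 × 344/311.9 ≈ 186.4 Hz.
Receding: f₂ = f · v/(v + v_s) = 169 × 344/376.1 ≈ 154.6 Hz.
Drop: f₁ − f₂ = 2f·v·v_s/(v² − v_s²) = 2 × 169 × 344 × 32.1/(344² − 32.1²) ≈ 31.8 Hz.

31.8 Hz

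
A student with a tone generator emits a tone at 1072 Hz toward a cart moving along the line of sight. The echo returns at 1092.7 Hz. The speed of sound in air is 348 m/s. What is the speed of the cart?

Double Doppler shift off a moving reflector: f₂ = f₀ · (v + u)/(v − u) (u > 0 toward emitter).
Rearranging, u = v · (f₂ − f₀)/(f₂ + f₀) = 348 × 20.7/2164.7 ≈ 3.3 m/s.
So the cart is moving at 3.3 m/s toward the emitter.

3.3 m/s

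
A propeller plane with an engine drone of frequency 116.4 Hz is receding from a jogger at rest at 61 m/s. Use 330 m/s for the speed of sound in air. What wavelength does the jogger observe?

Only the source moves, away from the listener, so f' = f · v/(v + v_s).
f' = 116.4 × 330/(330 + 61) ≈ 98 Hz.
λ' = v/f' = 330/98.2404 ≈ 3.36 m.

3.36 m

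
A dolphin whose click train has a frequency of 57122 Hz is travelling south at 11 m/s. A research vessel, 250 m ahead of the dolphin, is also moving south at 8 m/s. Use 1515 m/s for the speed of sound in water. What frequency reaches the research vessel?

57236 Hz

The research vessel is ahead, so the dolphin is moving toward it while the research vessel is moving away from the dolphin.
Both move, so f' = f · (v − v_o)/(v − v_s).
f' = 57122 × (1515 − 8)/(1515 − 11) = 57122 × 1507/1504 ≈ 57236 Hz.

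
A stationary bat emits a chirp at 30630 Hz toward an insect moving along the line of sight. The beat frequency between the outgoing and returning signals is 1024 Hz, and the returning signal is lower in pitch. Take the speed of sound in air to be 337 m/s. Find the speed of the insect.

5.7 m/s

Double Doppler shift off a moving reflector: f₂ = f₀ · (v + u)/(v − u) (u > 0 toward emitter).
Returning signal is lower, so f₂ = f₀ − Δf = 30630 − 1024 = 29606 Hz.
Rearranging, u = v · (f₂ − f₀)/(f₂ + f₀) = 337 × -1024/60236 ≈ -5.7 m/s.
So the insect is moving at 5.7 m/s away from the emitter.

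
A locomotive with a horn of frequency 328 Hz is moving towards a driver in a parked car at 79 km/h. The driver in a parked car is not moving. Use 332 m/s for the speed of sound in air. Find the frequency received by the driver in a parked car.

79 km/h = 21.94 m/s.
Moving source, stationary observer: f' = f · v/(v − v_s) since the source is approaching.
f' = 328 × 332/(332 − 21.94) = 328 × 332/310.1 ≈ 351 Hz.

351 Hz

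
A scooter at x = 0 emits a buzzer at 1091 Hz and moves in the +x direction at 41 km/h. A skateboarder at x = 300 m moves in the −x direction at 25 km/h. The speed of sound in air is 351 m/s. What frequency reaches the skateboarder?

41 km/h = 11.39 m/s; 25 km/h = 6.944 m/s.
The observer lies on the +x side, so the source is heading toward the observer and the observer is heading toward the source.
With source approaching and observer approaching, f' = f · (v + v_o)/(v − v_s).
f' = 1091 × (351 + 6.944)/(351 − 11.39) = 1091 × 357.94/339.61 ≈ 1150 Hz.

1150 Hz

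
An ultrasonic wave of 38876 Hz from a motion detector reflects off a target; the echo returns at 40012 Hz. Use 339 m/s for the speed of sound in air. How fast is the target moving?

Double Doppler shift off a moving reflector: f₂ = f₀ · (v + u)/(v − u) (u > 0 toward emitter).
Rearranging, u = v · (f₂ − f₀)/(f₂ + f₀) = 339 × 1136/78888 ≈ 4.9 m/s.
So the target is moving at 4.9 m/s toward the emitter.

4.9 m/s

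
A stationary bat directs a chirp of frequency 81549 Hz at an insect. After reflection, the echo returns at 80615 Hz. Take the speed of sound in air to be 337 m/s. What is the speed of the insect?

Double Doppler shift off a moving reflector: f₂ = f₀ · (v + u)/(v − u) (u > 0 toward emitter).
Rearranging, u = v · (f₂ − f₀)/(f₂ + f₀) = 337 × -934/162164 ≈ -1.94 m/s.
So the insect is moving at 1.94 m/s away from the emitter.

1.94 m/s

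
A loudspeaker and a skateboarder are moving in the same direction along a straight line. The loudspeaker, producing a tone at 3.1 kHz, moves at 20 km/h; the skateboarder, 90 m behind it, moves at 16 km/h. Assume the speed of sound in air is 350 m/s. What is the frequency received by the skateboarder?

20 km/h = 5.556 m/s; 16 km/h = 4.444 m/s.
The skateboarder is behind, so the loudspeaker is moving away from it while the skateboarder is moving toward the loudspeaker.
General Doppler shift: f' = f · (v + v_o)/(v + v_s).
f' = 3.1 × (350 + 4.444)/(350 + 5.556) = 3.1 × 354.44/355.56 ≈ 3.09 kHz.

3.09 kHz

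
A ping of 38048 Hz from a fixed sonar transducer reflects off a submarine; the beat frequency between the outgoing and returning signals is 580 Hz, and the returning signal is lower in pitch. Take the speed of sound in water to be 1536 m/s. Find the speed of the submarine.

Double Doppler shift off a moving reflector: f₂ = f₀ · (v + u)/(v − u) (u > 0 toward emitter).
Returning signal is lower, so f₂ = f₀ − Δf = 38048 − 580 = 37468 Hz.
Rearranging, u = v · (f₂ − f₀)/(f₂ + f₀) = 1536 × -580/75516 ≈ -11.8 m/s.
So the submarine is moving at 11.8 m/s away from the emitter.

11.8 m/s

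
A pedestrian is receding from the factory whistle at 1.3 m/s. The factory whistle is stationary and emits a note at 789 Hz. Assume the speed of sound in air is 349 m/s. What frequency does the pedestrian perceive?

Moving observer, stationary source: f' = f · (v − v_o)/v.
f' = 789 × (349 − 1.3)/349 = 789 × 347.7/349 ≈ 786 Hz.

786 Hz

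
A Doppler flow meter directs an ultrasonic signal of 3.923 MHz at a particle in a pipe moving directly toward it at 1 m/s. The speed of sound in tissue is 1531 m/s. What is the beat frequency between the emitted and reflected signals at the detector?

The particle in a pipe first receives the wave as a moving observer: f₁ = f₀ · (v + u)/v = 3.923 × (1531 + 1)/1531 ≈ 3.92556 MHz.
The reflection then acts as a moving source: f₂ = f₁ · v/(v − u) ≈ 3.92813 MHz.
Equivalently f₂ = f₀ · (v + u)/(v − u).
Beat frequency (with f₀ = 3923000 Hz): |f₂ − f₀| = 2u·f₀/(v − u) = 2 × 1 × 3923000/1530 ≈ 5128 Hz.

5128 Hz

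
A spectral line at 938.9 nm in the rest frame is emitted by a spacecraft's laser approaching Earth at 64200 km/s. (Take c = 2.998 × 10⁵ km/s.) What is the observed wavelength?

β = v/c = 64200/299800 = 0.2141.
Relativistic Doppler for wavelength: λ' = λ₀ · √((1 − β)/(1 + β)).
λ' = 938.9 × √(0.7859/1.2141) = 938.9 × 0.80452 ≈ 755.4 nm.

755.4 nm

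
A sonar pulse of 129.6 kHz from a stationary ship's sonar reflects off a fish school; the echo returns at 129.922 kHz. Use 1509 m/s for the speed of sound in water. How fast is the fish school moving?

Double Doppler shift off a moving reflector: f₂ = f₀ · (v + u)/(v − u) (u > 0 toward emitter).
Rearranging, u = v · (f₂ − f₀)/(f₂ + f₀) = 1509 × 0.322/259.522 ≈ 1.87 m/s.
So the fish school is moving at 1.87 m/s toward the emitter.

1.87 m/s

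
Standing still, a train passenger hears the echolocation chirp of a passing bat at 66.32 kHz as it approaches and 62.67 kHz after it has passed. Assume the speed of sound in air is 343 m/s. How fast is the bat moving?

9.7 m/s

f₁/f₂ = (v + v_s)/(v − v_s), so v_s = v · (f₁ − f₂)/(f₁ + f₂).
v_s = 343 × (66.32 − 62.67)/(66.32 + 62.67) = 343 × 3.65/128.99 ≈ 9.7 m/s.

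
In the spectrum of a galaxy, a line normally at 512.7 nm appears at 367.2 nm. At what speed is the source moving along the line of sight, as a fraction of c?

λ'/λ₀ = 0.7162 < 1 (blueshift), so the source is approaching.
λ'/λ₀ = √((1 − β)/(1 + β)) for an approaching source ⇒ β = (1 − r²)/(1 + r²) with r = λ'/λ₀.
β = (1 − 0.5130)/(1 + 0.5130) ≈ 0.322.

0.322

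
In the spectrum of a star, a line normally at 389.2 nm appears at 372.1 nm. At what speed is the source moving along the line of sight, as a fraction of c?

λ'/λ₀ = 0.9561 < 1 (blueshift), so the source is approaching.
λ'/λ₀ = √((1 − β)/(1 + β)) for an approaching source ⇒ β = (1 − r²)/(1 + r²) with r = λ'/λ₀.
β = (1 − 0.9141)/(1 + 0.9141) ≈ 0.045.

0.045c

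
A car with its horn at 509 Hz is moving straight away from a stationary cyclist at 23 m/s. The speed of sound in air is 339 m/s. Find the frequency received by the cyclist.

Only the source moves, away from the listener, so f' = f · v/(v + v_s).
f' = 509 × 339/(339 + 23) = 509 × 339/362 ≈ 477 Hz.

477 Hz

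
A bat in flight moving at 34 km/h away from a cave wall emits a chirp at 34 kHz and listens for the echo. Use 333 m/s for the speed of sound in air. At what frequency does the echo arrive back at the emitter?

34 km/h = 9.444 m/s.
The cave wall receives the sound from a moving source: f₁ = f₀ · v/(v + v_e) = 34 × 333/342.44 ≈ 33.1 kHz.
On the return leg the bat in flight is a moving observer: f₂ = f₁ · (v − v_e)/v = 33.1 × 323.56/333 ≈ 32.1 kHz.

32.1 kHz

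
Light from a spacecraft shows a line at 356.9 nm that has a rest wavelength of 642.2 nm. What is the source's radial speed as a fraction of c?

0.528c

λ'/λ₀ = 0.5557 < 1 (blueshift), so the source is approaching.
λ'/λ₀ = √((1 − β)/(1 + β)) for an approaching source ⇒ β = (1 − r²)/(1 + r²) with r = λ'/λ₀.
β = (1 − 0.3089)/(1 + 0.3089) ≈ 0.528.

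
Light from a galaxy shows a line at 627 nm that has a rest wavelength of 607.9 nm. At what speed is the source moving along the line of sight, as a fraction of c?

0.031

λ'/λ₀ = 1.0314 > 1 (redshift), so the source is receding.
λ'/λ₀ = √((1 + β)/(1 − β)) for a receding source ⇒ β = (r² − 1)/(r² + 1) with r = λ'/λ₀.
β = (1.0638 − 1)/(1.0638 + 1) ≈ 0.031.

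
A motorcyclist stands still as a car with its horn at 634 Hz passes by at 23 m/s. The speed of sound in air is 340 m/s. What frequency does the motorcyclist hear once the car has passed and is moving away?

594 Hz

Receding: f₂ = f · v/(v + v_s) = 634 × 340/363 ≈ 594 Hz.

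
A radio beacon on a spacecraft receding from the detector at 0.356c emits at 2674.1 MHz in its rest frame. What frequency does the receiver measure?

1842.9 MHz

Relativistic Doppler for frequency: f' = f₀ · √((1 − β)/(1 + β)).
f' = 2674.1 × √(0.6440/1.3560) = 2674.1 × 0.68915 ≈ 1842.9 MHz.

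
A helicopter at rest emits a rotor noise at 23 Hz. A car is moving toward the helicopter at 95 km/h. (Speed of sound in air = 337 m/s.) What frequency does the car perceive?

95 km/h = 26.39 m/s.
Only the observer moves, toward the source, so f' = f · (v + v_o)/v.
f' = 23 × (337 + 26.39)/337 = 23 × 363.39/337 ≈ 24.8 Hz.

24.8 Hz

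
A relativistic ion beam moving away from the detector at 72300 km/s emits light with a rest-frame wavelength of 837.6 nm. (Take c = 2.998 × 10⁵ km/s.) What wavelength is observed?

β = v/c = 72300/299800 = 0.2412.
Relativistic Doppler for wavelength: λ' = λ₀ · √((1 + β)/(1 − β)).
λ' = 837.6 × √(1.2412/0.7588) = 837.6 × 1.27891 ≈ 1071.2 nm.

1071.2 nm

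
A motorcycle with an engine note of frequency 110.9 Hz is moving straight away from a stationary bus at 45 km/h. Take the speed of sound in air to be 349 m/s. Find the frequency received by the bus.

107 Hz

45 km/h = 12.5 m/s.
With the source moving away from a stationary observer, f' = f · v/(v + v_s).
f' = 110.9 × 349/(349 + 12.5) = 110.9 × 349/361.5 ≈ 107 Hz.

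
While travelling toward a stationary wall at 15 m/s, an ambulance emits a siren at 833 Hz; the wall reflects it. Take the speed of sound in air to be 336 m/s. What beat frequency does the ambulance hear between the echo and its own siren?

78 Hz

The wall receives the sound from a moving source: f₁ = f₀ · v/(v − v_e) = 833 × 336/321 ≈ 871.9 Hz.
On the return leg the ambulance is a moving observer: f₂ = f₁ · (v + v_e)/v = 871.9 × 351/336 ≈ 910.9 Hz.
Beat against the emitted tone: |f₂ − f₀| = 2v_e·f₀/(v − v_e) = 2 × 15 × 833/321 ≈ 78 Hz.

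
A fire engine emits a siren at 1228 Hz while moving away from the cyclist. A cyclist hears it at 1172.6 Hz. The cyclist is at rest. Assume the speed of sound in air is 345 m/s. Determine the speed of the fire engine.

f' = f · v/(v + v_s) ⇒ v_s = v · |1 − f/f'|.
v_s = 345 × |1 − 1228/1172.6| = 345 × 0.04725 ≈ 16.3 m/s.

16.3 m/s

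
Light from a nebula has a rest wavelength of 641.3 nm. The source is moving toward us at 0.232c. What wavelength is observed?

Relativistic Doppler for wavelength: λ' = λ₀ · √((1 − β)/(1 + β)).
λ' = 641.3 × √(0.7680/1.2320) = 641.3 × 0.78954 ≈ 506.3 nm.

506.3 nm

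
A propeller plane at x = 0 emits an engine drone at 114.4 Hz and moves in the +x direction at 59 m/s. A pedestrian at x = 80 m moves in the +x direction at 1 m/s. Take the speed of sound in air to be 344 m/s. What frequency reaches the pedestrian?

The observer lies on the +x side, so the source is heading toward the observer and the observer is heading away from the source.
With source approaching and observer receding, f' = f · (v − v_o)/(v − v_s).
f' = 114.4 × (344 − 1)/(344 − 59) = 114.4 × 343/285 ≈ 138 Hz.

138 Hz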